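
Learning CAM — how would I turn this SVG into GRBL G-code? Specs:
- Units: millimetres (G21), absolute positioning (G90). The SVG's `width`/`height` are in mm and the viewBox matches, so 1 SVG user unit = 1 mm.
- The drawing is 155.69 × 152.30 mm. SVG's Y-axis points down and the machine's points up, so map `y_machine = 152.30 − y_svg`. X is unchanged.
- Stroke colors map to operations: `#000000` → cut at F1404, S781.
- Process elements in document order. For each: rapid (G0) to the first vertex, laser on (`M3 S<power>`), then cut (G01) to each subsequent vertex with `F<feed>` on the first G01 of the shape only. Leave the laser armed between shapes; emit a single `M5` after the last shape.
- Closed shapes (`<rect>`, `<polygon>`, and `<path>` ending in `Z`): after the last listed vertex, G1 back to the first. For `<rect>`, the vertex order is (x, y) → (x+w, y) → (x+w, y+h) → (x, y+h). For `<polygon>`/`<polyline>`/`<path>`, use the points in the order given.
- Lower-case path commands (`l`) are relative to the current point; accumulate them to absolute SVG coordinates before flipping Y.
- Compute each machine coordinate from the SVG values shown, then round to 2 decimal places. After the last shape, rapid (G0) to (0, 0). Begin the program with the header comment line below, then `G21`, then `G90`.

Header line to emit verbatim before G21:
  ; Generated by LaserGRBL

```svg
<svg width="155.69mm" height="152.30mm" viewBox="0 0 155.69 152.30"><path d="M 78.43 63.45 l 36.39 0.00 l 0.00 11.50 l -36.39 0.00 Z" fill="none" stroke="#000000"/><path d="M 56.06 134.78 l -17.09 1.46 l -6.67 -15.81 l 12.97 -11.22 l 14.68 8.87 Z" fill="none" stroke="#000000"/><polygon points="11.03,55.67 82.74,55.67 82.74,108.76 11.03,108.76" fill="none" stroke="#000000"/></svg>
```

viewBox `0 0 155.69 152.30` with mm width/height → 1 unit = 1 mm. Flip: y_m = 152.30 − y_svg.

**Shape 1** — `<path>` rectangle, stroke `#000000` → cut (S781, F1404). Machine vertices: (78.43,88.85) → (114.82,88.85) → (114.82,77.35) → (78.43,77.35) → (78.43,88.85). Closed: final G1 returns to the first vertex.

**Shape 2** — `<path>` regular polygon, stroke `#000000` → cut (S781, F1404). Machine vertices: (56.06,17.52) → (38.97,16.06) → (32.30,31.87) → (45.27,43.09) → (59.95,34.22) → (56.06,17.52). Closed: final G1 returns to the first vertex.

**Shape 3** — `<polygon>` rectangle, stroke `#000000` → cut (S781, F1404). Machine vertices: (11.03,96.63) → (82.74,96.63) → (82.74,43.54) → (11.03,43.54) → (11.03,96.63). Closed: final G1 returns to the first vertex.

; Generated by LaserGRBL
G21
G90
G0 X78.43 Y88.85
M3 S781
G01 X114.82 Y88.85 F1404
G01 X114.82 Y77.35
G01 X78.43 Y77.35
G01 X78.43 Y88.85
G0 X56.06 Y17.52
M3 S781
G01 X38.97 Y16.06 F1404
G01 X32.30 Y31.87
G01 X45.27 Y43.09
G01 X59.95 Y34.22
G01 X56.06 Y17.52
G0 X11.03 Y96.63
M3 S781
G01 X82.74 Y96.63 F1404
G01 X82.74 Y43.54
G01 X11.03 Y43.54
G01 X11.03 Y96.63
M5
G0 X0.00 Y0.00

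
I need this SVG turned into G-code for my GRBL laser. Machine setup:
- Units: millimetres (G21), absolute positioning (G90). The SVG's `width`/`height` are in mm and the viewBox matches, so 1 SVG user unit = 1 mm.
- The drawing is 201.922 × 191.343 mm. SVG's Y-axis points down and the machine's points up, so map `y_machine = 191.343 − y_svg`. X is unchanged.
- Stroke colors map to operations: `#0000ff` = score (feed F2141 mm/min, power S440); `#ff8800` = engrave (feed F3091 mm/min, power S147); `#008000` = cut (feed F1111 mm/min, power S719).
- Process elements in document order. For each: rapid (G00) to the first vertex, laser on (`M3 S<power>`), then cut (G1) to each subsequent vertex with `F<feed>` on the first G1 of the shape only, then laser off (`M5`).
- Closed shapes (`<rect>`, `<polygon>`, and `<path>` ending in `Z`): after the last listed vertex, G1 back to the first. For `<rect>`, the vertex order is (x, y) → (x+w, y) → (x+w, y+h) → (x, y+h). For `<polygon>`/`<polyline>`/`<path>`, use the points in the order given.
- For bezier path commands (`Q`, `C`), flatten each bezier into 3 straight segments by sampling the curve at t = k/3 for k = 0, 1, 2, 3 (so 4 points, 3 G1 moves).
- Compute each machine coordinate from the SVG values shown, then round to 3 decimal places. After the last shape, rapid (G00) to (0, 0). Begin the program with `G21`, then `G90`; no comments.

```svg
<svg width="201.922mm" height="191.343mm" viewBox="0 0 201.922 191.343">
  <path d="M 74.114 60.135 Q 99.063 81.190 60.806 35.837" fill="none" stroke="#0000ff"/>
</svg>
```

viewBox `0 0 201.922 191.343` with mm width/height → 1 unit = 1 mm. Flip: y_m = 191.343 − y_svg.

**Shape 1** — `<path>` quadratic bezier, stroke `#0000ff` → score (S440, F2141). Control points (SVG): P0=(74.114,60.135), P1=(99.063,81.190), P2=(60.806,35.837); sampled at t=k/3. Machine vertices: (74.114,131.208) → (83.724,124.550) → (79.288,132.649) → (60.806,155.506). Open path.

G21
G90
G00 X74.114 Y131.208
M3 S440
G1 X83.724 Y124.550 F2141
G1 X79.288 Y132.649
G1 X60.806 Y155.506
M5
G00 X0.000 Y0.000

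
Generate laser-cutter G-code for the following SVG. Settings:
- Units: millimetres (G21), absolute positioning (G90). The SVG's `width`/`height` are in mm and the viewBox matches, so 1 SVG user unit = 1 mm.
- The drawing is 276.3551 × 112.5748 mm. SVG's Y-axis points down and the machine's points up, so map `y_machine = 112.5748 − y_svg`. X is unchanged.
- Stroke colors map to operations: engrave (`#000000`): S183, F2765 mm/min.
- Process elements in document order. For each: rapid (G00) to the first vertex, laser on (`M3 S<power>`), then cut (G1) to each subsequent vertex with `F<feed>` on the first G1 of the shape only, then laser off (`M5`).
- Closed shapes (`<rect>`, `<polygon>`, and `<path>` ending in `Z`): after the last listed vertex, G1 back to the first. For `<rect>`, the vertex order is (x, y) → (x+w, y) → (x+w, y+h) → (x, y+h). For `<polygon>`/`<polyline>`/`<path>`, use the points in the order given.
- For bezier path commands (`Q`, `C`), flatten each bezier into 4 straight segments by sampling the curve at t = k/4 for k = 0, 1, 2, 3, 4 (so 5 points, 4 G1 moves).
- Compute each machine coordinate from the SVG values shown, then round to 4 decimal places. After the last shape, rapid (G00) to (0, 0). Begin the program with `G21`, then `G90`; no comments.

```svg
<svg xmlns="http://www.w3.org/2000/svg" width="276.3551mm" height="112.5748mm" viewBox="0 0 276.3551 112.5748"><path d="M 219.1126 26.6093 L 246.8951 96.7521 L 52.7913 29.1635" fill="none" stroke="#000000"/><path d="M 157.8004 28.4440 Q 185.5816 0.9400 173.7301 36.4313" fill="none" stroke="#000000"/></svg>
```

Since the viewBox matches the mm dimensions, user units are millimetres directly. The only transform is the Y-flip y_m = 112.5748 − y_svg.

Shape 1 is a open polyline drawn with `<path>`. Its stroke #000000 means engrave at S183, F2765. After flipping Y the toolpath is (219.1126,85.9655) → (246.8951,15.8227) → (52.7913,83.4113).

Shape 2 is a quadratic bezier drawn with `<path>`. Its stroke #000000 means engrave at S183, F2765. After flipping Y the toolpath is (157.8004,84.1308) → (169.2140,93.9456) → (175.6734,95.8860) → (177.1788,89.9519) → (173.7301,76.1435).

G21
G90
G00 X219.1126 Y85.9655
M3 S183
G1 X246.8951 Y15.8227 F2765
G1 X52.7913 Y83.4113
M5
G00 X157.8004 Y84.1308
M3 S183
G1 X169.2140 Y93.9456 F2765
G1 X175.6734 Y95.8860
G1 X177.1788 Y89.9519
G1 X173.7301 Y76.1435
M5
G00 X0.0000 Y0.0000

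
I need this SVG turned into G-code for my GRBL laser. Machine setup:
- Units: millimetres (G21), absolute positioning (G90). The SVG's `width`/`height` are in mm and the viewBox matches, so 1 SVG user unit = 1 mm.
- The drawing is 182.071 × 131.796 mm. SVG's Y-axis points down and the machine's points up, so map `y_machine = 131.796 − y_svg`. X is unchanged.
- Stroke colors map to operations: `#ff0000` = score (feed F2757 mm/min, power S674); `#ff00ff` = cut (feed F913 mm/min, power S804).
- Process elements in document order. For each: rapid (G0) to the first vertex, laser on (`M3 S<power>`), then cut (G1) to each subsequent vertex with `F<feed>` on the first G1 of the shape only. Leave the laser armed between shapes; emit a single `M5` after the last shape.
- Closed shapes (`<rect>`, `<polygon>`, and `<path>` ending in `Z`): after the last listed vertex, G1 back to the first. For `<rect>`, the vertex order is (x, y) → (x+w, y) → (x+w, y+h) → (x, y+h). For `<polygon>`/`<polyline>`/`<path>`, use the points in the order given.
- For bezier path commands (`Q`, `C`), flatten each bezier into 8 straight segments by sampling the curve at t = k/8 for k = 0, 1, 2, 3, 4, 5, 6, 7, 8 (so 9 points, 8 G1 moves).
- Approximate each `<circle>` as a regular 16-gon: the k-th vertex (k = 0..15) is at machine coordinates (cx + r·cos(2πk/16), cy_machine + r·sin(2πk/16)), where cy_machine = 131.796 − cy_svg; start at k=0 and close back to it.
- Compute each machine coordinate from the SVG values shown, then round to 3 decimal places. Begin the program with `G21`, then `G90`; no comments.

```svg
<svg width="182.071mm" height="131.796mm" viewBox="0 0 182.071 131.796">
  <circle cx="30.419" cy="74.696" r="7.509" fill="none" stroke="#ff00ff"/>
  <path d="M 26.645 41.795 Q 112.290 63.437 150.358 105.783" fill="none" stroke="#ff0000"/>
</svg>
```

G21
G90
G0 X37.928 Y57.100
M3 S804
G1 X37.356 Y59.974 F913
G1 X35.729 Y62.410
G1 X33.293 Y64.037
G1 X30.419 Y64.609
G1 X27.545 Y64.037
G1 X25.109 Y62.410
G1 X23.482 Y59.974
G1 X22.910 Y57.100
G1 X23.482 Y54.226
G1 X25.109 Y51.790
G1 X27.545 Y50.163
G1 X30.419 Y49.591
G1 X33.293 Y50.163
G1 X35.729 Y51.790
G1 X37.356 Y54.226
G1 X37.928 Y57.100
G0 X26.645 Y90.001
M3 S674
G1 X47.313 Y84.267 F2757
G1 X66.494 Y77.886
G1 X84.188 Y70.858
G1 X100.396 Y63.183
G1 X115.116 Y54.861
G1 X128.350 Y45.892
G1 X140.098 Y36.276
G1 X150.358 Y26.013
M5

1 u = 1 mm; y_m = 131.796 − y.

[1] `<circle>` circle, #ff00ff→cut S804 F913: (37.928,57.100) → (37.356,59.974) → (35.729,62.410) → (33.293,64.037) → (30.419,64.609) → (27.545,64.037) → (25.109,62.410) → (23.482,59.974) → (22.910,57.100) → (23.482,54.226) → (25.109,51.790) → (27.545,50.163) → (30.419,49.591) → (33.293,50.163) → (35.729,51.790) → (37.356,54.226) → (37.928,57.100) (closed)

[2] `<path>` quadratic bezier, #ff0000→score S674 F2757: (26.645,90.001) → (47.313,84.267) → (66.494,77.886) → (84.188,70.858) → (100.396,63.183) → (115.116,54.861) → (128.350,45.892) → (140.098,36.276) → (150.358,26.013)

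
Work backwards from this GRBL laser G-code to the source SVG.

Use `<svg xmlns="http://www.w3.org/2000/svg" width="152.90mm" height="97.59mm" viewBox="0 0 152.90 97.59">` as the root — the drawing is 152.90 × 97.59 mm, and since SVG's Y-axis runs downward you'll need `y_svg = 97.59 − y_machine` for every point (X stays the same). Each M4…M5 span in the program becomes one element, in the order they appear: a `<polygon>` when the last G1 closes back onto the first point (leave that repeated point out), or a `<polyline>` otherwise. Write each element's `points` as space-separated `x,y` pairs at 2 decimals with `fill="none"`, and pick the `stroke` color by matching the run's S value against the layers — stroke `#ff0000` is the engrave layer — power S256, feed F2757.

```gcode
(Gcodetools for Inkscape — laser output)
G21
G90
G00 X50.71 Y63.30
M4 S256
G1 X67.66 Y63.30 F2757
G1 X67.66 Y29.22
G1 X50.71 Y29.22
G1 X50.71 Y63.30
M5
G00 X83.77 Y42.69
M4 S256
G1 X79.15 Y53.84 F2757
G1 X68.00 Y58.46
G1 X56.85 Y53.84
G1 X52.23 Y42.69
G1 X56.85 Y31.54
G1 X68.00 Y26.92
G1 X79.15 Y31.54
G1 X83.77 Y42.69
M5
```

y_svg = 97.59 − y_m. Every run uses S256, so all elements get stroke `#ff0000` (engrave).

[1] closed run; points: 50.71,34.29 67.66,34.29 67.66,68.37 50.71,68.37

[2] closed run; points: 83.77,54.90 79.15,43.75 68.00,39.13 56.85,43.75 52.23,54.90 56.85,66.05 68.00,70.67 79.15,66.05

<svg xmlns="http://www.w3.org/2000/svg" width="152.90mm" height="97.59mm" viewBox="0 0 152.90 97.59">
  <polygon points="50.71,34.29 67.66,34.29 67.66,68.37 50.71,68.37" fill="none" stroke="#ff0000"/>
  <polygon points="83.77,54.90 79.15,43.75 68.00,39.13 56.85,43.75 52.23,54.90 56.85,66.05 68.00,70.67 79.15,66.05" fill="none" stroke="#ff0000"/>
</svg>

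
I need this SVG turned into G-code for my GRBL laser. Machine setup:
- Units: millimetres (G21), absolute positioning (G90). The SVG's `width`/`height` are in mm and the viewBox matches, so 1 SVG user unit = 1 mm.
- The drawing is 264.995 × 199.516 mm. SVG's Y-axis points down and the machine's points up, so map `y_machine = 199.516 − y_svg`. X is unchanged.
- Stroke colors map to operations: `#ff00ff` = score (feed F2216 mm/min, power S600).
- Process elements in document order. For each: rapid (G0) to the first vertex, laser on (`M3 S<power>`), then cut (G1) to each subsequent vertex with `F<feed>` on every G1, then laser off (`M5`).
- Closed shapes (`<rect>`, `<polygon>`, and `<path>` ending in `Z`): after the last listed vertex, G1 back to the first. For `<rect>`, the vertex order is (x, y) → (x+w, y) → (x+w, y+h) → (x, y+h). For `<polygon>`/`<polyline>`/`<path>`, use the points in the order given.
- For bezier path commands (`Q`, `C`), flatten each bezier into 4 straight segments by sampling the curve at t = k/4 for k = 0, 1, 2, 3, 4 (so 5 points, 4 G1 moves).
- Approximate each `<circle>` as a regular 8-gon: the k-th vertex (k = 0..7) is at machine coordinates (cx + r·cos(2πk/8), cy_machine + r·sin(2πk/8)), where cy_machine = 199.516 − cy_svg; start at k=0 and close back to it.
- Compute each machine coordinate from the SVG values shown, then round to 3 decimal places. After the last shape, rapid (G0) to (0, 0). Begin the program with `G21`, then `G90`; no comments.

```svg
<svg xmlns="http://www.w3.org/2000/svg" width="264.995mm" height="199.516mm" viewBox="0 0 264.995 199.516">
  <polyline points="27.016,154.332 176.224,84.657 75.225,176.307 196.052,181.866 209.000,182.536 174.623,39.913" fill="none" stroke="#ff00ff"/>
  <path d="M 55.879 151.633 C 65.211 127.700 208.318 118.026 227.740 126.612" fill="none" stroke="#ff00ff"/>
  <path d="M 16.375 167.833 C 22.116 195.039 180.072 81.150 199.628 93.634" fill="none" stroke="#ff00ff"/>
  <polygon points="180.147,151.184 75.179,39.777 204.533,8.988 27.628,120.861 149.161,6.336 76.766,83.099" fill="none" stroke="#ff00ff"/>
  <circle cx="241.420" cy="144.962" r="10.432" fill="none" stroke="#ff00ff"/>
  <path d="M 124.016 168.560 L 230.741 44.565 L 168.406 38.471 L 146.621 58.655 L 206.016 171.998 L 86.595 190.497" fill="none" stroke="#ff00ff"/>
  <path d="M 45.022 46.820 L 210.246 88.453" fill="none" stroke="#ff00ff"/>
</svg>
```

1 u = 1 mm; y_m = 199.516 − y.

[1] `<polyline>` open polyline, #ff00ff→score S600 F2216: (27.016,45.184) → (176.224,114.859) → (75.225,23.209) → (196.052,17.650) → (209.000,16.980) → (174.623,159.603)

[2] `<path>` cubic bezier, #ff00ff→score S600 F2216: (55.879,47.883) → (83.938,63.097) → (138.026,72.588) → (194.005,75.982) → (227.740,72.904)

[3] `<path>` cubic bezier, #ff00ff→score S600 F2216: (16.375,31.683) → (44.680,33.555) → (102.821,63.262) → (163.552,95.729) → (199.628,105.882)

[4] `<polygon>` closed polygon, #ff00ff→score S600 F2216: (180.147,48.332) → (75.179,159.739) → (204.533,190.528) → (27.628,78.655) → (149.161,193.180) → (76.766,116.417) → (180.147,48.332) (closed)

[5] `<circle>` circle, #ff00ff→score S600 F2216: (251.852,54.554) → (248.797,61.931) → (241.420,64.986) → (234.043,61.931) → (230.988,54.554) → (234.043,47.177) → (241.420,44.122) → (248.797,47.177) → (251.852,54.554) (closed)

[6] `<path>` open polyline, #ff00ff→score S600 F2216: (124.016,30.956) → (230.741,154.951) → (168.406,161.045) → (146.621,140.861) → (206.016,27.518) → (86.595,9.019)

[7] `<path>` line segment, #ff00ff→score S600 F2216: (45.022,152.696) → (210.246,111.063)

G21
G90
G0 X27.016 Y45.184
M3 S600
G1 X176.224 Y114.859 F2216
G1 X75.225 Y23.209 F2216
G1 X196.052 Y17.650 F2216
G1 X209.000 Y16.980 F2216
G1 X174.623 Y159.603 F2216
M5
G0 X55.879 Y47.883
M3 S600
G1 X83.938 Y63.097 F2216
G1 X138.026 Y72.588 F2216
G1 X194.005 Y75.982 F2216
G1 X227.740 Y72.904 F2216
M5
G0 X16.375 Y31.683
M3 S600
G1 X44.680 Y33.555 F2216
G1 X102.821 Y63.262 F2216
G1 X163.552 Y95.729 F2216
G1 X199.628 Y105.882 F2216
M5
G0 X180.147 Y48.332
M3 S600
G1 X75.179 Y159.739 F2216
G1 X204.533 Y190.528 F2216
G1 X27.628 Y78.655 F2216
G1 X149.161 Y193.180 F2216
G1 X76.766 Y116.417 F2216
G1 X180.147 Y48.332 F2216
M5
G0 X251.852 Y54.554
M3 S600
G1 X248.797 Y61.931 F2216
G1 X241.420 Y64.986 F2216
G1 X234.043 Y61.931 F2216
G1 X230.988 Y54.554 F2216
G1 X234.043 Y47.177 F2216
G1 X241.420 Y44.122 F2216
G1 X248.797 Y47.177 F2216
G1 X251.852 Y54.554 F2216
M5
G0 X124.016 Y30.956
M3 S600
G1 X230.741 Y154.951 F2216
G1 X168.406 Y161.045 F2216
G1 X146.621 Y140.861 F2216
G1 X206.016 Y27.518 F2216
G1 X86.595 Y9.019 F2216
M5
G0 X45.022 Y152.696
M3 S600
G1 X210.246 Y111.063 F2216
M5
G0 X0.000 Y0.000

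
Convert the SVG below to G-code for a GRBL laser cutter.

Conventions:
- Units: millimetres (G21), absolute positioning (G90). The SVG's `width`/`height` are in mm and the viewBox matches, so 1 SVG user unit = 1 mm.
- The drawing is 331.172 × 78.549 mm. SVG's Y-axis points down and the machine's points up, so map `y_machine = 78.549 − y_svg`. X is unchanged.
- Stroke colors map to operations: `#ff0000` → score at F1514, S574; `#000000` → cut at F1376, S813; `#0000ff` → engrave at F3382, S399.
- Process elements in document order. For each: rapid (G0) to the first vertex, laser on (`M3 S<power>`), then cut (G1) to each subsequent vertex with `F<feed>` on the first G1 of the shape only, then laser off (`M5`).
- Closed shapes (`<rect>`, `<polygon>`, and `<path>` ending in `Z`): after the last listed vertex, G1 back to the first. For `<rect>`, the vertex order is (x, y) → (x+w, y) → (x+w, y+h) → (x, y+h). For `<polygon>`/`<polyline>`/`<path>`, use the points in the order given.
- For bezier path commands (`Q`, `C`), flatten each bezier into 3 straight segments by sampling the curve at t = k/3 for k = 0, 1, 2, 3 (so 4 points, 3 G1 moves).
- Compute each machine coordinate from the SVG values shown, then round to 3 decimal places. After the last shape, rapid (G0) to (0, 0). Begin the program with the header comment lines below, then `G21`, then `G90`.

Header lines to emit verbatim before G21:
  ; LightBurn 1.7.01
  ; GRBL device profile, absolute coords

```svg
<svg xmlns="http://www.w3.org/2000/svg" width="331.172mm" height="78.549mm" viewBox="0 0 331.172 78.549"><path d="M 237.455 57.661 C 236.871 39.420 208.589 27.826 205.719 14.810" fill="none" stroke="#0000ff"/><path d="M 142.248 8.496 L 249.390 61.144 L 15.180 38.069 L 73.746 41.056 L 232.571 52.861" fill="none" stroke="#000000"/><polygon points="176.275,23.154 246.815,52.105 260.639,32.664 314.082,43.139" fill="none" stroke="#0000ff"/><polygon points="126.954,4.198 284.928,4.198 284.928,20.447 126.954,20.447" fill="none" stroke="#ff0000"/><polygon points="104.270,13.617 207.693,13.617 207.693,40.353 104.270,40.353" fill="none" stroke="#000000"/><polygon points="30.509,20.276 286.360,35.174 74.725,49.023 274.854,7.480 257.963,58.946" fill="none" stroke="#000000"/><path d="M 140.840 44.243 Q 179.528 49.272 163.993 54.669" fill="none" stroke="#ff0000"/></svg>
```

; LightBurn 1.7.01
; GRBL device profile, absolute coords
G21
G90
G0 X237.455 Y20.888
M3 S399
G1 X229.605 Y37.212 F3382
G1 X215.093 Y50.898
G1 X205.719 Y63.739
M5
G0 X142.248 Y70.053
M3 S813
G1 X249.390 Y17.405 F1376
G1 X15.180 Y40.480
G1 X73.746 Y37.493
G1 X232.571 Y25.688
M5
G0 X176.275 Y55.395
M3 S399
G1 X246.815 Y26.444 F3382
G1 X260.639 Y45.885
G1 X314.082 Y35.410
G1 X176.275 Y55.395
M5
G0 X126.954 Y74.351
M3 S574
G1 X284.928 Y74.351 F1514
G1 X284.928 Y58.102
G1 X126.954 Y58.102
G1 X126.954 Y74.351
M5
G0 X104.270 Y64.932
M3 S813
G1 X207.693 Y64.932 F1376
G1 X207.693 Y38.196
G1 X104.270 Y38.196
G1 X104.270 Y64.932
M5
G0 X30.509 Y58.273
M3 S813
G1 X286.360 Y43.375 F1376
G1 X74.725 Y29.526
G1 X274.854 Y71.069
G1 X257.963 Y19.603
G1 X30.509 Y58.273
M5
G0 X140.840 Y34.306
M3 S574
G1 X160.607 Y30.912 F1514
G1 X168.325 Y27.437
G1 X163.993 Y23.880
M5
G0 X0.000 Y0.000

1 u = 1 mm; y_m = 78.549 − y.

[1] `<path>` cubic bezier, #0000ff→engrave S399 F3382: (237.455,20.888) → (229.605,37.212) → (215.093,50.898) → (205.719,63.739)

[2] `<path>` open polyline, #000000→cut S813 F1376: (142.248,70.053) → (249.390,17.405) → (15.180,40.480) → (73.746,37.493) → (232.571,25.688)

[3] `<polygon>` closed polygon, #0000ff→engrave S399 F3382: (176.275,55.395) → (246.815,26.444) → (260.639,45.885) → (314.082,35.410) → (176.275,55.395) (closed)

[4] `<polygon>` rectangle, #ff0000→score S574 F1514: (126.954,74.351) → (284.928,74.351) → (284.928,58.102) → (126.954,58.102) → (126.954,74.351) (closed)

[5] `<polygon>` rectangle, #000000→cut S813 F1376: (104.270,64.932) → (207.693,64.932) → (207.693,38.196) → (104.270,38.196) → (104.270,64.932) (closed)

[6] `<polygon>` closed polygon, #000000→cut S813 F1376: (30.509,58.273) → (286.360,43.375) → (74.725,29.526) → (274.854,71.069) → (257.963,19.603) → (30.509,58.273) (closed)

[7] `<path>` quadratic bezier, #ff0000→score S574 F1514: (140.840,34.306) → (160.607,30.912) → (168.325,27.437) → (163.993,23.880)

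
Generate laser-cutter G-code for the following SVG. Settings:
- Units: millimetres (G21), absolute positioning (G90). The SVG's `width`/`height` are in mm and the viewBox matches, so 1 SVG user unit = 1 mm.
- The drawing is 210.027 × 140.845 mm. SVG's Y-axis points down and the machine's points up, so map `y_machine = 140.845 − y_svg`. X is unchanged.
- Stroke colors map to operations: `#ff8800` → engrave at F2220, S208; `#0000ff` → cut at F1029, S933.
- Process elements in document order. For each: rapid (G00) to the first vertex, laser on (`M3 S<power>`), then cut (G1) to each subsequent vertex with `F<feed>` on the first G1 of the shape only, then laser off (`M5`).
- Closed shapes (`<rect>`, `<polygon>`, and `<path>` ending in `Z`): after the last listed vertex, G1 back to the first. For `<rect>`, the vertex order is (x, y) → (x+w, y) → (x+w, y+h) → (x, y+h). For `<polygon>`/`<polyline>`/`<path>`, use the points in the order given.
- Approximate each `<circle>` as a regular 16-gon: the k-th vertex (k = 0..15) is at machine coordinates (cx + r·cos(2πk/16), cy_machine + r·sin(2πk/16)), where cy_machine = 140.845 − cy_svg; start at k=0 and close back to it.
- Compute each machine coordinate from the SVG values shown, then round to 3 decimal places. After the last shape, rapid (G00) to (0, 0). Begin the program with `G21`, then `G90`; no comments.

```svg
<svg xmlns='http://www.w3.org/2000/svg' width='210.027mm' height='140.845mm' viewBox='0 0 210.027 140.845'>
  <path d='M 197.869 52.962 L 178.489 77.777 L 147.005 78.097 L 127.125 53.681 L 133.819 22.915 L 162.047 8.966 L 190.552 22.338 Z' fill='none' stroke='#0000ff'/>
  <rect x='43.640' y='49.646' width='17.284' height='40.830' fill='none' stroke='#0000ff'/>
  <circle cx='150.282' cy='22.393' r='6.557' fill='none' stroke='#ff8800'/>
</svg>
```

Since the viewBox matches the mm dimensions, user units are millimetres directly. The only transform is the Y-flip y_m = 140.845 − y_svg.

Shape 1 is a regular polygon drawn with `<path>`. Its stroke #0000ff means cut at S933, F1029. After flipping Y the toolpath is (197.869,87.883) → (178.489,63.068) → (147.005,62.748) → (127.125,87.164) → (133.819,117.930) → (162.047,131.879) → (190.552,118.507) → (197.869,87.883), returning to the start.

Shape 2 is a rectangle drawn with `<rect>`. Its stroke #0000ff means cut at S933, F1029. After flipping Y the toolpath is (43.640,91.199) → (60.924,91.199) → (60.924,50.369) → (43.640,50.369) → (43.640,91.199), returning to the start.

Shape 3 is a circle drawn with `<circle>`. Its stroke #ff8800 means engrave at S208, F2220. After flipping Y the toolpath is (156.839,118.452) → (156.340,120.961) → (154.918,123.088) → (152.791,124.510) → (150.282,125.009) → (147.773,124.510) → (145.646,123.088) → (144.224,120.961) → (143.725,118.452) → (144.224,115.943) → (145.646,113.816) → (147.773,112.394) → (150.282,111.895) → (152.791,112.394) → (154.918,113.816) → (156.340,115.943) → (156.839,118.452), returning to the start.

G21
G90
G00 X197.869 Y87.883
M3 S933
G1 X178.489 Y63.068 F1029
G1 X147.005 Y62.748
G1 X127.125 Y87.164
G1 X133.819 Y117.930
G1 X162.047 Y131.879
G1 X190.552 Y118.507
G1 X197.869 Y87.883
M5
G00 X43.640 Y91.199
M3 S933
G1 X60.924 Y91.199 F1029
G1 X60.924 Y50.369
G1 X43.640 Y50.369
G1 X43.640 Y91.199
M5
G00 X156.839 Y118.452
M3 S208
G1 X156.340 Y120.961 F2220
G1 X154.918 Y123.088
G1 X152.791 Y124.510
G1 X150.282 Y125.009
G1 X147.773 Y124.510
G1 X145.646 Y123.088
G1 X144.224 Y120.961
G1 X143.725 Y118.452
G1 X144.224 Y115.943
G1 X145.646 Y113.816
G1 X147.773 Y112.394
G1 X150.282 Y111.895
G1 X152.791 Y112.394
G1 X154.918 Y113.816
G1 X156.340 Y115.943
G1 X156.839 Y118.452
M5
G00 X0.000 Y0.000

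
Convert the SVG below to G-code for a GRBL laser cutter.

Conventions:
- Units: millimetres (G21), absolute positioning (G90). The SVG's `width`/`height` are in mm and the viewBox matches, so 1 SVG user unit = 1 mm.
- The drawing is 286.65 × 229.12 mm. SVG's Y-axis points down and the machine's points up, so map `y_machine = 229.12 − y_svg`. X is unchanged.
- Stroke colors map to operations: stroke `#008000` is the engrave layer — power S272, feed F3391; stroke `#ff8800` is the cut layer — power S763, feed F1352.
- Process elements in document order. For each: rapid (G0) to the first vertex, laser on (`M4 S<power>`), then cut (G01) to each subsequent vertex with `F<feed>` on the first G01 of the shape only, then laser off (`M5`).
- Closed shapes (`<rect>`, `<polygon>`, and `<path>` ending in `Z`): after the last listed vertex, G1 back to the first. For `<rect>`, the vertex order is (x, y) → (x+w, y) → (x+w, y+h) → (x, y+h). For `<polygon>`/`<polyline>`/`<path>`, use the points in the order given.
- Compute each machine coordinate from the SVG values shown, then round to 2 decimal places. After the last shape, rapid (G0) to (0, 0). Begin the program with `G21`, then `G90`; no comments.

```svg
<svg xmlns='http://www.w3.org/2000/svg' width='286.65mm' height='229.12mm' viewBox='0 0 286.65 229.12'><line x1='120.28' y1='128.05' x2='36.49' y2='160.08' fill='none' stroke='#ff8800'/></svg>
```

Since the viewBox matches the mm dimensions, user units are millimetres directly. The only transform is the Y-flip y_m = 229.12 − y_svg.

Shape 1 is a line segment drawn with `<line>`. Its stroke #ff8800 means cut at S763, F1352. After flipping Y the toolpath is (120.28,101.07) → (36.49,69.04).

G21
G90
G0 X120.28 Y101.07
M4 S763
G01 X36.49 Y69.04 F1352
M5
G0 X0.00 Y0.00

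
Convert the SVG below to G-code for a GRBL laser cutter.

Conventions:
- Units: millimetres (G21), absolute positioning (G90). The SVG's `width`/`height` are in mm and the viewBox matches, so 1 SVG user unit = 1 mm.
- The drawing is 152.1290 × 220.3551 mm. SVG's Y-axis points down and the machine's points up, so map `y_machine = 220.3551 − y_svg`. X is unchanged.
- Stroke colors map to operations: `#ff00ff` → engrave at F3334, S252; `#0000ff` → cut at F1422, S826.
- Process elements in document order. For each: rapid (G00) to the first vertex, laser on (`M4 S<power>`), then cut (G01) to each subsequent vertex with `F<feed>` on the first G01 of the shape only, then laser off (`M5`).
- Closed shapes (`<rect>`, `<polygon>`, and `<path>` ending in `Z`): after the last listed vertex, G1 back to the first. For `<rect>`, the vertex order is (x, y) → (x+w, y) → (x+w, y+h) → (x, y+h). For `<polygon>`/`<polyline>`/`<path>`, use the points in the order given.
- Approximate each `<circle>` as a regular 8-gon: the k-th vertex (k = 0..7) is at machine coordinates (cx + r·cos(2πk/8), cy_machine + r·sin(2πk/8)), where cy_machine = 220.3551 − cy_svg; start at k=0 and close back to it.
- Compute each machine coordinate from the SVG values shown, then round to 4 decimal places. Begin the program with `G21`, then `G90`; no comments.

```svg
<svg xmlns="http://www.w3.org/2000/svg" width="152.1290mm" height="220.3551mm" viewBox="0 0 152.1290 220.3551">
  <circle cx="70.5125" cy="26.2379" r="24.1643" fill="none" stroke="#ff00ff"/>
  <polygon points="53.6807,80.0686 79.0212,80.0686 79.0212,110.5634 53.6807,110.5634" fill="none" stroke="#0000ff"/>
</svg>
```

viewBox `0 0 152.1290 220.3551` with mm width/height → 1 unit = 1 mm. Flip: y_m = 220.3551 − y_svg.

**Shape 1** — `<circle>` circle, stroke `#ff00ff` → engrave (S252, F3334). Machine vertices: (94.6768,194.1172) → (87.5992,211.2039) → (70.5125,218.2815) → (53.4258,211.2039) → (46.3482,194.1172) → (53.4258,177.0305) → (70.5125,169.9529) → (87.5992,177.0305) → (94.6768,194.1172). Closed: final G1 returns to the first vertex.

**Shape 2** — `<polygon>` rectangle, stroke `#0000ff` → cut (S826, F1422). Machine vertices: (53.6807,140.2865) → (79.0212,140.2865) → (79.0212,109.7917) → (53.6807,109.7917) → (53.6807,140.2865). Closed: final G1 returns to the first vertex.

G21
G90
G00 X94.6768 Y194.1172
M4 S252
G01 X87.5992 Y211.2039 F3334
G01 X70.5125 Y218.2815
G01 X53.4258 Y211.2039
G01 X46.3482 Y194.1172
G01 X53.4258 Y177.0305
G01 X70.5125 Y169.9529
G01 X87.5992 Y177.0305
G01 X94.6768 Y194.1172
M5
G00 X53.6807 Y140.2865
M4 S826
G01 X79.0212 Y140.2865 F1422
G01 X79.0212 Y109.7917
G01 X53.6807 Y109.7917
G01 X53.6807 Y140.2865
M5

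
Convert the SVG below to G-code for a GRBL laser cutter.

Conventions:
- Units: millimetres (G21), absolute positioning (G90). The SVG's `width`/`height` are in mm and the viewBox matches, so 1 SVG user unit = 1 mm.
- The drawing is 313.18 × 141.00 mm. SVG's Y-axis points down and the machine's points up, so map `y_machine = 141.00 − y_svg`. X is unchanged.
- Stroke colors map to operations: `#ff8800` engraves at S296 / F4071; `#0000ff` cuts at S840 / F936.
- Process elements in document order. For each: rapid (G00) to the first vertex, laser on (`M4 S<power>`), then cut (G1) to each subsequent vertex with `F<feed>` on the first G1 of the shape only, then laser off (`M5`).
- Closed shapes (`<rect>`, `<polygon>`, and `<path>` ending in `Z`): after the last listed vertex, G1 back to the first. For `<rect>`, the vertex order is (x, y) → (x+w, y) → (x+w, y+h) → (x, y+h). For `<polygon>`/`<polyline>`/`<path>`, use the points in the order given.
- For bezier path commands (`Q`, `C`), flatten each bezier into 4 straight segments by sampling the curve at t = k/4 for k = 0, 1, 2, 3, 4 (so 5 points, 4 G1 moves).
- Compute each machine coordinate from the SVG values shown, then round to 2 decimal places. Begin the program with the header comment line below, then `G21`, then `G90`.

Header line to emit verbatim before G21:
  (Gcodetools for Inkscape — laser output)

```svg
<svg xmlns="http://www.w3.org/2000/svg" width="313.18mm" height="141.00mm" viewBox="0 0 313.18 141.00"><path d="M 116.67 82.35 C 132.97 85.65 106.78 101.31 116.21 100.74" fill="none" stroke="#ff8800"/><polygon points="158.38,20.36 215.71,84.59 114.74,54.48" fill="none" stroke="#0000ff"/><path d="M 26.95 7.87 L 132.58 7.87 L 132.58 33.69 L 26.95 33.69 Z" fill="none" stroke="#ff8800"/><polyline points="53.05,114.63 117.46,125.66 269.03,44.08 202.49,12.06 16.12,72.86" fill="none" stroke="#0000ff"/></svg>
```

Since the viewBox matches the mm dimensions, user units are millimetres directly. The only transform is the Y-flip y_m = 141.00 − y_svg.

Shape 1 is a cubic bezier drawn with `<path>`. Its stroke #ff8800 means engrave at S296, F4071. After flipping Y the toolpath is (116.67,58.65) → (122.15,54.30) → (119.02,48.00) → (114.60,42.43) → (116.21,40.26).

Shape 2 is a closed polygon drawn with `<polygon>`. Its stroke #0000ff means cut at S840, F936. After flipping Y the toolpath is (158.38,120.64) → (215.71,56.41) → (114.74,86.52) → (158.38,120.64), returning to the start.

Shape 3 is a rectangle drawn with `<path>`. Its stroke #ff8800 means engrave at S296, F4071. After flipping Y the toolpath is (26.95,133.13) → (132.58,133.13) → (132.58,107.31) → (26.95,107.31) → (26.95,133.13), returning to the start.

Shape 4 is a open polyline drawn with `<polyline>`. Its stroke #0000ff means cut at S840, F936. After flipping Y the toolpath is (53.05,26.37) → (117.46,15.34) → (269.03,96.92) → (202.49,128.94) → (16.12,68.14).

(Gcodetools for Inkscape — laser output)
G21
G90
G00 X116.67 Y58.65
M4 S296
G1 X122.15 Y54.30 F4071
G1 X119.02 Y48.00
G1 X114.60 Y42.43
G1 X116.21 Y40.26
M5
G00 X158.38 Y120.64
M4 S840
G1 X215.71 Y56.41 F936
G1 X114.74 Y86.52
G1 X158.38 Y120.64
M5
G00 X26.95 Y133.13
M4 S296
G1 X132.58 Y133.13 F4071
G1 X132.58 Y107.31
G1 X26.95 Y107.31
G1 X26.95 Y133.13
M5
G00 X53.05 Y26.37
M4 S840
G1 X117.46 Y15.34 F936
G1 X269.03 Y96.92
G1 X202.49 Y128.94
G1 X16.12 Y68.14
M5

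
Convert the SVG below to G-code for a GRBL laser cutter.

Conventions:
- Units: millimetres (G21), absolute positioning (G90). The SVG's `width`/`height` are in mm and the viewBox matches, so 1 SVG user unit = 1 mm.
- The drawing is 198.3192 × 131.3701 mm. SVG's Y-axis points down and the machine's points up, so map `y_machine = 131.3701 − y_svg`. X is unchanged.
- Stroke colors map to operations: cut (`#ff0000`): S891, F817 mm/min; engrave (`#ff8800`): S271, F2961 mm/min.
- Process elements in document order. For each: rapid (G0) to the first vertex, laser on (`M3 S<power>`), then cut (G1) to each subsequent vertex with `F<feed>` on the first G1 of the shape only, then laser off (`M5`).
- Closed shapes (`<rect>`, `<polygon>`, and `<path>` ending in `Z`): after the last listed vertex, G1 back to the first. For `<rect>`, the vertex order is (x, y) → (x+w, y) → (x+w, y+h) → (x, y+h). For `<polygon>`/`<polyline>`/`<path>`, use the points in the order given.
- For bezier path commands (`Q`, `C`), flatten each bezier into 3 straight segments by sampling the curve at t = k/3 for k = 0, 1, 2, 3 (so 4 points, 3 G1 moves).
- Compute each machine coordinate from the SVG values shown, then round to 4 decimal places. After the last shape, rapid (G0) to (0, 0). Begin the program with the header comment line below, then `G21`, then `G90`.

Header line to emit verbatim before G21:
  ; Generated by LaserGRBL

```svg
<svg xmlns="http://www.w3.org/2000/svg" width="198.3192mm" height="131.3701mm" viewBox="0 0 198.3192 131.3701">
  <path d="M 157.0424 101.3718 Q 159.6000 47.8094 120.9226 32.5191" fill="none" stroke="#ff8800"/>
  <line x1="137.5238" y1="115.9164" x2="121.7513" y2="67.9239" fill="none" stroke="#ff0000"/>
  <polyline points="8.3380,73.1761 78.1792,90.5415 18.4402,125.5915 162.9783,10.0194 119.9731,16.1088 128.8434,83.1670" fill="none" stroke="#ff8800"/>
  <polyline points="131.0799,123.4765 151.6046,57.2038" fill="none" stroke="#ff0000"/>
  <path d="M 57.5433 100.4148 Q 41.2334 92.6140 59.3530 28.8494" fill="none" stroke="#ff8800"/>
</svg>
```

; Generated by LaserGRBL
G21
G90
G0 X157.0424 Y29.9983
M3 S271
G1 X154.1658 Y61.4541 F2961
G1 X142.1259 Y84.4050
G1 X120.9226 Y98.8510
M5
G0 X137.5238 Y15.4537
M3 S891
G1 X121.7513 Y63.4462 F817
M5
G0 X8.3380 Y58.1940
M3 S271
G1 X78.1792 Y40.8286 F2961
G1 X18.4402 Y5.7786
G1 X162.9783 Y121.3507
G1 X119.9731 Y115.2613
G1 X128.8434 Y48.2031
M5
G0 X131.0799 Y7.8936
M3 S891
G1 X151.6046 Y74.1663 F817
M5
G0 X57.5433 Y30.9553
M3 S271
G1 X50.4955 Y42.3740 F2961
G1 X51.0988 Y66.2292
G1 X59.3530 Y102.5207
M5
G0 X0.0000 Y0.0000

Since the viewBox matches the mm dimensions, user units are millimetres directly. The only transform is the Y-flip y_m = 131.3701 − y_svg.

Shape 1 is a quadratic bezier drawn with `<path>`. Its stroke #ff8800 means engrave at S271, F2961. After flipping Y the toolpath is (157.0424,29.9983) → (154.1658,61.4541) → (142.1259,84.4050) → (120.9226,98.8510).

Shape 2 is a line segment drawn with `<line>`. Its stroke #ff0000 means cut at S891, F817. After flipping Y the toolpath is (137.5238,15.4537) → (121.7513,63.4462).

Shape 3 is a open polyline drawn with `<polyline>`. Its stroke #ff8800 means engrave at S271, F2961. After flipping Y the toolpath is (8.3380,58.1940) → (78.1792,40.8286) → (18.4402,5.7786) → (162.9783,121.3507) → (119.9731,115.2613) → (128.8434,48.2031).

Shape 4 is a line segment drawn with `<polyline>`. Its stroke #ff0000 means cut at S891, F817. After flipping Y the toolpath is (131.0799,7.8936) → (151.6046,74.1663).

Shape 5 is a quadratic bezier drawn with `<path>`. Its stroke #ff8800 means engrave at S271, F2961. After flipping Y the toolpath is (57.5433,30.9553) → (50.4955,42.3740) → (51.0988,66.2292) → (59.3530,102.5207).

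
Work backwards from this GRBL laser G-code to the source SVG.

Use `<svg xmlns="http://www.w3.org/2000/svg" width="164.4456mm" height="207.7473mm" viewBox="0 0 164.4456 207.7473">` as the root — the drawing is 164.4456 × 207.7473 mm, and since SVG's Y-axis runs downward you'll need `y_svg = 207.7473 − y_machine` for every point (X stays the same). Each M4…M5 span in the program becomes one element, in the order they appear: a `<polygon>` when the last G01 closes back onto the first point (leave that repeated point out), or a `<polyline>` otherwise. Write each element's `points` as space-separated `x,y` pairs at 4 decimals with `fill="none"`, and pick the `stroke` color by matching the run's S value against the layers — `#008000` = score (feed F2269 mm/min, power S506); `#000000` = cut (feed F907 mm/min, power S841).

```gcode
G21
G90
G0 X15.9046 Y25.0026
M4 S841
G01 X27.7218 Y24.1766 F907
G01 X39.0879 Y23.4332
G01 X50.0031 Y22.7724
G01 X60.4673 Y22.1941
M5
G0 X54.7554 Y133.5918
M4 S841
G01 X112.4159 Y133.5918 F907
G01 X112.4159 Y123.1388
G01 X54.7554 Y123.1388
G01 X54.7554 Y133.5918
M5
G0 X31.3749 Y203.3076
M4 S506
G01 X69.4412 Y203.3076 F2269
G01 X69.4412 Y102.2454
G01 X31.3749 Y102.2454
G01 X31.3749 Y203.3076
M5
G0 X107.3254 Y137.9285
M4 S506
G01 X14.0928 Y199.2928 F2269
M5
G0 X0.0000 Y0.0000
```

<svg xmlns="http://www.w3.org/2000/svg" width="164.4456mm" height="207.7473mm" viewBox="0 0 164.4456 207.7473">
  <polyline points="15.9046,182.7447 27.7218,183.5707 39.0879,184.3141 50.0031,184.9749 60.4673,185.5532" fill="none" stroke="#000000"/>
  <polygon points="54.7554,74.1555 112.4159,74.1555 112.4159,84.6085 54.7554,84.6085" fill="none" stroke="#000000"/>
  <polygon points="31.3749,4.4397 69.4412,4.4397 69.4412,105.5019 31.3749,105.5019" fill="none" stroke="#008000"/>
  <polyline points="107.3254,69.8188 14.0928,8.4545" fill="none" stroke="#008000"/>
</svg>

y_svg = 207.7473 − y_m.

[1] S841→`#000000` (cut); open run; points: 15.9046,182.7447 27.7218,183.5707 39.0879,184.3141 50.0031,184.9749 60.4673,185.5532

[2] S841→`#000000` (cut); closed run; points: 54.7554,74.1555 112.4159,74.1555 112.4159,84.6085 54.7554,84.6085

[3] S506→`#008000` (score); closed run; points: 31.3749,4.4397 69.4412,4.4397 69.4412,105.5019 31.3749,105.5019

[4] S506→`#008000` (score); open run; points: 107.3254,69.8188 14.0928,8.4545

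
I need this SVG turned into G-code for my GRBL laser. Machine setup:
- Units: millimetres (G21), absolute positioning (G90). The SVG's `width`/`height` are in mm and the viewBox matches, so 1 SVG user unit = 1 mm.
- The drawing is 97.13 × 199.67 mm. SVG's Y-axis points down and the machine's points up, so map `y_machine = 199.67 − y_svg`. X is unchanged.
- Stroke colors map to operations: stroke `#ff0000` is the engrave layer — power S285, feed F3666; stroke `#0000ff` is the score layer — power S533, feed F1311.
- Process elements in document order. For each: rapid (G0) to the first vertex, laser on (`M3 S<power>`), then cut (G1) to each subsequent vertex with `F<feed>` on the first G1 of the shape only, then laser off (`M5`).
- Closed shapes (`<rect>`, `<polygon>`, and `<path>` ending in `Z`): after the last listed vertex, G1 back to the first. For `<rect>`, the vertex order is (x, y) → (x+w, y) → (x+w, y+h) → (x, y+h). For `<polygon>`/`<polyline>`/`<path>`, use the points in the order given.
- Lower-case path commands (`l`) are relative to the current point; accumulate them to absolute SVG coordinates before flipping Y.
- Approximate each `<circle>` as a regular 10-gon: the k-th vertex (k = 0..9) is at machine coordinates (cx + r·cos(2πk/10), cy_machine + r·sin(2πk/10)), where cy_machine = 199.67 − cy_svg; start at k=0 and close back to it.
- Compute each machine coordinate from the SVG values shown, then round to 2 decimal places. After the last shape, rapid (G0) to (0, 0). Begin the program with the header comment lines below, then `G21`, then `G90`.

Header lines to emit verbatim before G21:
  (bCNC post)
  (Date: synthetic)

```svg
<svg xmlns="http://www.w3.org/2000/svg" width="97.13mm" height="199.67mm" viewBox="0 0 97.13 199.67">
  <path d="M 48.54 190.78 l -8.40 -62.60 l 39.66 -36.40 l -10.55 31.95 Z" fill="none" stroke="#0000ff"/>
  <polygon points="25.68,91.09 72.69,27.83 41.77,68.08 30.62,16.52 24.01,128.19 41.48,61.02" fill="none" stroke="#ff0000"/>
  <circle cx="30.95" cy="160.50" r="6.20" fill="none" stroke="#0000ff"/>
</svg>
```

(bCNC post)
(Date: synthetic)
G21
G90
G0 X48.54 Y8.89
M3 S533
G1 X40.14 Y71.49 F1311
G1 X79.80 Y107.89
G1 X69.25 Y75.94
G1 X48.54 Y8.89
M5
G0 X25.68 Y108.58
M3 S285
G1 X72.69 Y171.84 F3666
G1 X41.77 Y131.59
G1 X30.62 Y183.15
G1 X24.01 Y71.48
G1 X41.48 Y138.65
G1 X25.68 Y108.58
M5
G0 X37.15 Y39.17
M3 S533
G1 X35.97 Y42.81 F1311
G1 X32.87 Y45.07
G1 X29.03 Y45.07
G1 X25.93 Y42.81
G1 X24.75 Y39.17
G1 X25.93 Y35.53
G1 X29.03 Y33.27
G1 X32.87 Y33.27
G1 X35.97 Y35.53
G1 X37.15 Y39.17
M5
G0 X0.00 Y0.00

1 u = 1 mm; y_m = 199.67 − y.

[1] `<path>` closed polygon, #0000ff→score S533 F1311: (48.54,8.89) → (40.14,71.49) → (79.80,107.89) → (69.25,75.94) → (48.54,8.89) (closed)

[2] `<polygon>` closed polygon, #ff0000→engrave S285 F3666: (25.68,108.58) → (72.69,171.84) → (41.77,131.59) → (30.62,183.15) → (24.01,71.48) → (41.48,138.65) → (25.68,108.58) (closed)

[3] `<circle>` circle, #0000ff→score S533 F1311: (37.15,39.17) → (35.97,42.81) → (32.87,45.07) → (29.03,45.07) → (25.93,42.81) → (24.75,39.17) → (25.93,35.53) → (29.03,33.27) → (32.87,33.27) → (35.97,35.53) → (37.15,39.17) (closed)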